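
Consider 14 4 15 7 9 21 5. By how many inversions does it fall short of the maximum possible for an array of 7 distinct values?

11 inversions short

Maximum inversions for 7 distinct elements is C(7, 2) = 7·6/2 = 21.
Current inversions — for each element, count later smaller elements:
14: 4
4: 0
15: 3
7: 1
9: 1
21: 1
5: 0
Current total: 4 + 0 + 3 + 1 + 1 + 1 + 0 = 10
Shortfall: 21 − 10 = 11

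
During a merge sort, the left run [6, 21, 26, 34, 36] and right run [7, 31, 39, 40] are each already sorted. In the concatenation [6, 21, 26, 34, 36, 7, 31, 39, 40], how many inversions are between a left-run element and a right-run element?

For each element r of the right run, count left-run elements greater than r:
r = 7: 21, 26, 34, 36 → 4
r = 31: 34, 36 → 2
r = 39: none → 0
r = 40: none → 0
Cross-inversions: 4 + 2 + 0 + 0 = 6

6 cross-inversions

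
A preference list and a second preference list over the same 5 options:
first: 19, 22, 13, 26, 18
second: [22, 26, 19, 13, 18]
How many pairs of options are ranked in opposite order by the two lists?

3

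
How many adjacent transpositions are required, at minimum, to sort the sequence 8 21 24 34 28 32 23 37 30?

Each adjacent swap fixes exactly one inversion, so the minimum swap count equals the number of inversions.
Count inversions — for each element, later elements that are smaller:
8: none → 0
21: none → 0
24: 23 → 1
34: 28, 32, 23, 30 → 4
28: 23 → 1
32: 23, 30 → 2
23: none → 0
37: 30 → 1
30: none → 0
Total inversions: 0 + 0 + 1 + 4 + 1 + 2 + 0 + 1 + 0 = 9

9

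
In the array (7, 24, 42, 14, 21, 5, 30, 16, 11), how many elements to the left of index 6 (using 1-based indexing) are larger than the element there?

5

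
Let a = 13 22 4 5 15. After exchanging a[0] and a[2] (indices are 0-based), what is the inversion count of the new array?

Positions 0 and 2 hold 13 and 4; after swapping, the array is [4, 22, 13, 5, 15].
Count, for each position, how many later elements it exceeds:
4: 0
22: 3
13: 1
5: 0
15: 0
Sum: 0 + 3 + 1 + 0 + 0 = 4

Inversions: 4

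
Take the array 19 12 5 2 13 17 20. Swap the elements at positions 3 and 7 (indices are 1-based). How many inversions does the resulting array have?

Positions 3 and 7 hold 5 and 20; after swapping, the array is [19, 12, 20, 2, 13, 17, 5].
Element-by-element contributions:
19: 5
12: 2
20: 4
2: 0
13: 1
17: 1
5: 0
Sum: 5 + 2 + 4 + 0 + 1 + 1 + 0 = 13

13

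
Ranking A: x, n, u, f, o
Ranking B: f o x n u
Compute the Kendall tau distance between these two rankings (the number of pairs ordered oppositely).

Discordant pairs: 6

Assign each item its position (1..5) in the first ordering, then rewrite the second ordering as that position sequence:
positions: x→1, n→2, u→3, f→4, o→5
second ordering as positions: [4, 5, 1, 2, 3]
Discordant pairs = inversions in this position sequence.
4: 1, 2, 3 → 3
5: 1, 2, 3 → 3
1: 0
2: 0
3: 0
Total: 3 + 3 + 0 + 0 + 0 = 6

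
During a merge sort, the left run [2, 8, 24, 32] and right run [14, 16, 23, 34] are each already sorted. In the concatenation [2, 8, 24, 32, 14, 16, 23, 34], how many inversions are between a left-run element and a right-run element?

Take each right-half value and tally the left-half values above it:
r = 14: 24, 32 → 2
r = 16: 24, 32 → 2
r = 23: 24, 32 → 2
r = 34: none → 0
Cross-inversions: 2 + 2 + 2 + 0 = 6

6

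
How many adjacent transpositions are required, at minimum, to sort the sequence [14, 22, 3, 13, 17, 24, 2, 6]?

16

The minimum number of adjacent swaps to sort an array equals its inversion count, since every such swap removes exactly one inversion.
Count inversions — for each element, later elements that are smaller:
14: 3, 13, 2, 6 → 4
22: 3, 13, 17, 2, 6 → 5
3: 2 → 1
13: 2, 6 → 2
17: 2, 6 → 2
24: 2, 6 → 2
2: none → 0
6: none → 0
Total inversions: 4 + 5 + 1 + 2 + 2 + 2 + 0 + 0 = 16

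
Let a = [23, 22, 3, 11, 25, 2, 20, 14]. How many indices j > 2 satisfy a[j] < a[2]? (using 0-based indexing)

1

The element at index 2 is 3.
Elements after it: 11, 25, 2, 20, 14
Those smaller than 3: 2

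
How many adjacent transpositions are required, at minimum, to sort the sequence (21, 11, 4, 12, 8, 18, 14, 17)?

There are 12 swaps.

Minimum adjacent swaps = number of inversions (each swap of adjacent out-of-order elements removes one inversion and no swap can remove more).
Count inversions — for each element, later elements that are smaller:
21: 11, 4, 12, 8, 18, 14, 17 → 7
11: 4, 8 → 2
4: none → 0
12: 8 → 1
8: none → 0
18: 14, 17 → 2
14: none → 0
17: none → 0
Total inversions: 7 + 2 + 0 + 1 + 0 + 2 + 0 + 0 = 12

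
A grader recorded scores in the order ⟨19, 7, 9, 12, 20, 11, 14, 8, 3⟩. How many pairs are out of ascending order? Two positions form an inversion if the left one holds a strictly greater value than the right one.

22

For each element, count later entries that are smaller:
19: 7
7: 1
9: 2
12: 3
20: 4
11: 2
14: 2
8: 1
3: 0
Sum: 7 + 1 + 2 + 3 + 4 + 2 + 2 + 1 + 0 = 22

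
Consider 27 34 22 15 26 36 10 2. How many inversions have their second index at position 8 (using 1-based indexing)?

7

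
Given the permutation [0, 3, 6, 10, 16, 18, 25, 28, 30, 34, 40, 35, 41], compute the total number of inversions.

Count, for each position, how many later elements it exceeds:
0 → none → 0
3 → none → 0
6 → none → 0
10 → none → 0
16 → none → 0
18 → none → 0
25 → none → 0
28 → none → 0
30 → none → 0
34 → none → 0
40 → 35 → 1
35 → none → 0
41 → none → 0
Sum: 0 + 0 + 0 + 0 + 0 + 0 + 0 + 0 + 0 + 0 + 1 + 0 + 0 = 1

1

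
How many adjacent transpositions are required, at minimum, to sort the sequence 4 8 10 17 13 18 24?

Minimum adjacent swaps = number of inversions (each swap of adjacent out-of-order elements removes one inversion and no swap can remove more).
Count inversions — for each element, later elements that are smaller:
4: none → 0
8: none → 0
10: none → 0
17: 13 → 1
13: none → 0
18: none → 0
24: none → 0
Total inversions: 0 + 0 + 0 + 1 + 0 + 0 + 0 = 1

1 adjacent swap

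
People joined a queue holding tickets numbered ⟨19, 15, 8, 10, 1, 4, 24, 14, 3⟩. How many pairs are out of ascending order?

For each element, count later entries that are smaller:
19: 7
15: 6
8: 3
10: 3
1: 0
4: 1
24: 2
14: 1
3: 0
Sum: 7 + 6 + 3 + 3 + 0 + 1 + 2 + 1 + 0 = 23

Inversions: 23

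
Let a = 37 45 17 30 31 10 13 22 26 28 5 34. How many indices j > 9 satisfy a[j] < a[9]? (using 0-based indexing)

The element at index 9 is 28.
Elements after it: 5, 34
Those smaller than 28: 5

1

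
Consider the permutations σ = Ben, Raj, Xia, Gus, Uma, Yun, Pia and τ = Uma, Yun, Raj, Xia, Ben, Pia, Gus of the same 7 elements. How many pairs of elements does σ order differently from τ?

Assign each item its position (1..7) in the first ordering, then rewrite the second ordering as that position sequence:
positions: Ben→1, Raj→2, Xia→3, Gus→4, Uma→5, Yun→6, Pia→7
second ordering as positions: [5, 6, 2, 3, 1, 7, 4]
Discordant pairs = inversions in this position sequence.
5: 2, 3, 1, 4 → 4
6: 2, 3, 1, 4 → 4
2: 1 → 1
3: 1 → 1
1: 0
7: 4 → 1
4: 0
Total: 4 + 4 + 1 + 1 + 0 + 1 + 0 = 11

Discordant pairs: 11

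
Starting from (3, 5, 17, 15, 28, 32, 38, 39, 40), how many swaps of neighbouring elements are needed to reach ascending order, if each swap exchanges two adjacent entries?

Each adjacent swap fixes exactly one inversion, so the minimum swap count equals the number of inversions.
Count inversions — for each element, later elements that are smaller:
3: none → 0
5: none → 0
17: 15 → 1
15: none → 0
28: none → 0
32: none → 0
38: none → 0
39: none → 0
40: none → 0
Total inversions: 0 + 0 + 1 + 0 + 0 + 0 + 0 + 0 + 0 = 1

1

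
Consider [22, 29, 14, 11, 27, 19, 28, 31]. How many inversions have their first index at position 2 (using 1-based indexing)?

The element at index 2 is 29.
Elements after it: 14, 11, 27, 19, 28, 31
Those smaller than 29: 14, 11, 27, 19, 28

5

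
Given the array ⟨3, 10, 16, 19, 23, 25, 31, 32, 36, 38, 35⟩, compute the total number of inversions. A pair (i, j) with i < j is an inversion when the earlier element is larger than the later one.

Sweep left to right; for each value list the smaller values that follow it:
3: 0
10: 0
16: 0
19: 0
23: 0
25: 0
31: 0
32: 0
36: 1
38: 1
35: 0
Sum: 0 + 0 + 0 + 0 + 0 + 0 + 0 + 0 + 1 + 1 + 0 = 2

2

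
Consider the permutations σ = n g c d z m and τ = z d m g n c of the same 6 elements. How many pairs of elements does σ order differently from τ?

Assign each item its position (1..6) in the first ordering, then rewrite the second ordering as that position sequence:
positions: n→1, g→2, c→3, d→4, z→5, m→6
second ordering as positions: [5, 4, 6, 2, 1, 3]
Discordant pairs = inversions in this position sequence.
5: 4, 2, 1, 3 → 4
4: 2, 1, 3 → 3
6: 2, 1, 3 → 3
2: 1 → 1
1: 0
3: 0
Total: 4 + 3 + 3 + 1 + 0 + 0 = 11

11 discordant pairs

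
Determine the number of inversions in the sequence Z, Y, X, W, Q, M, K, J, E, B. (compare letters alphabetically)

Element-by-element contributions:
Z → Y, X, W, Q, M, K, J, E, B → 9
Y → X, W, Q, M, K, J, E, B → 8
X → W, Q, M, K, J, E, B → 7
W → Q, M, K, J, E, B → 6
Q → M, K, J, E, B → 5
M → K, J, E, B → 4
K → J, E, B → 3
J → E, B → 2
E → B → 1
B → none → 0
Sum: 9 + 8 + 7 + 6 + 5 + 4 + 3 + 2 + 1 + 0 = 45

45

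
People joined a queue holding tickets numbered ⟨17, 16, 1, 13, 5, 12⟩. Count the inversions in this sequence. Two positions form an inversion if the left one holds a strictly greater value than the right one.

Out-of-order index pairs (1-indexed):
(1,2): 17 > 16
(1,3): 17 > 1
(1,4): 17 > 13
(1,5): 17 > 5
(1,6): 17 > 12
(2,3): 16 > 1
(2,4): 16 > 13
(2,5): 16 > 5
(2,6): 16 > 12
(4,5): 13 > 5
(4,6): 13 > 12
That's 11 pairs.

11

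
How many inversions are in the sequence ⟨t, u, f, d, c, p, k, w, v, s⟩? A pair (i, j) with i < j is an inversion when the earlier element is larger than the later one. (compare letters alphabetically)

Count, for each position, how many later elements it exceeds:
t → f, d, c, p, k, s → 6
u → f, d, c, p, k, s → 6
f → d, c → 2
d → c → 1
c → none → 0
p → k → 1
k → none → 0
w → v, s → 2
v → s → 1
s → none → 0
Sum: 6 + 6 + 2 + 1 + 0 + 1 + 0 + 2 + 1 + 0 = 19

19 out-of-order pairs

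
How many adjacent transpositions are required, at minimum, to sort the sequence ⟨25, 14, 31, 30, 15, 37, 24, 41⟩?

9 adjacent swaps

Minimum adjacent swaps = number of inversions (each swap of adjacent out-of-order elements removes one inversion and no swap can remove more).
Count inversions — for each element, later elements that are smaller:
25: 14, 15, 24 → 3
14: none → 0
31: 30, 15, 24 → 3
30: 15, 24 → 2
15: none → 0
37: 24 → 1
24: none → 0
41: none → 0
Total inversions: 3 + 0 + 3 + 2 + 0 + 1 + 0 + 0 = 9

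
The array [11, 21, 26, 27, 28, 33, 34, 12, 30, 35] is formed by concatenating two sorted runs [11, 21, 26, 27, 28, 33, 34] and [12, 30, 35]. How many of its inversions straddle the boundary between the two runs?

For each element r of the right run, count left-run elements greater than r:
r = 12: 21, 26, 27, 28, 33, 34 → 6
r = 30: 33, 34 → 2
r = 35: none → 0
Cross-inversions: 6 + 2 + 0 = 8

8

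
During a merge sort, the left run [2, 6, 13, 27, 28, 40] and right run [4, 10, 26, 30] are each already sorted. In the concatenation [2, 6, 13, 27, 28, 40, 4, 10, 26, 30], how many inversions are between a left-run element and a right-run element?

13

For each element r of the right run, count left-run elements greater than r:
r = 4: 6, 13, 27, 28, 40 → 5
r = 10: 13, 27, 28, 40 → 4
r = 26: 27, 28, 40 → 3
r = 30: 40 → 1
Cross-inversions: 5 + 4 + 3 + 1 = 13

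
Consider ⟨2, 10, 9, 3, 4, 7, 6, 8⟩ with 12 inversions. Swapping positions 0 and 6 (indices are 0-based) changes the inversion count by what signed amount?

+5

Positions 0 and 6 hold 2 and 6; after swapping, the array is [6, 10, 9, 3, 4, 7, 2, 8].
For each element, count later entries that are smaller:
6 → 3, 4, 2 → 3
10 → 9, 3, 4, 7, 2, 8 → 6
9 → 3, 4, 7, 2, 8 → 5
3 → 2 → 1
4 → 2 → 1
7 → 2 → 1
2 → none → 0
8 → none → 0
Sum: 3 + 6 + 5 + 1 + 1 + 1 + 0 + 0 = 17
Change: 17 − 12 = +5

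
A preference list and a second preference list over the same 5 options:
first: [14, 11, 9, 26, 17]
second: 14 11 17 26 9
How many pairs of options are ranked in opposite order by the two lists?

Assign each item its position (1..5) in the first ordering, then rewrite the second ordering as that position sequence:
positions: 14→1, 11→2, 9→3, 26→4, 17→5
second ordering as positions: [1, 2, 5, 4, 3]
Discordant pairs = inversions in this position sequence.
1: 0
2: 0
5: 4, 3 → 2
4: 3 → 1
3: 0
Total: 0 + 0 + 2 + 1 + 0 = 3

3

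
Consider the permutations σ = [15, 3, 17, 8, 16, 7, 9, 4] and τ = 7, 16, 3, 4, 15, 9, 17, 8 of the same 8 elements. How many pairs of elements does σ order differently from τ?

Assign each item its position (1..8) in the first ordering, then rewrite the second ordering as that position sequence:
positions: 15→1, 3→2, 17→3, 8→4, 16→5, 7→6, 9→7, 4→8
second ordering as positions: [6, 5, 2, 8, 1, 7, 3, 4]
Discordant pairs = inversions in this position sequence.
6: 5, 2, 1, 3, 4 → 5
5: 2, 1, 3, 4 → 4
2: 1 → 1
8: 1, 7, 3, 4 → 4
1: 0
7: 3, 4 → 2
3: 0
4: 0
Total: 5 + 4 + 1 + 4 + 0 + 2 + 0 + 0 = 16

16 discordant pairs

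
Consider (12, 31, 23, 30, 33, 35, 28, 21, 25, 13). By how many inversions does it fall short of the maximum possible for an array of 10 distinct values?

Maximum inversions for 10 distinct elements is C(10, 2) = 10·9/2 = 45.
Current inversions — for each element, count later smaller elements:
12: 0
31: 6
23: 2
30: 4
33: 4
35: 4
28: 3
21: 1
25: 1
13: 0
Current total: 0 + 6 + 2 + 4 + 4 + 4 + 3 + 1 + 1 + 0 = 25
Shortfall: 45 − 25 = 20

20 inversions short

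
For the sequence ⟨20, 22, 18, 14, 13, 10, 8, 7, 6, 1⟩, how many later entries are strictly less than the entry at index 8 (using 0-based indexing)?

1

The element at index 8 is 6.
Elements after it: 1
Those smaller than 6: 1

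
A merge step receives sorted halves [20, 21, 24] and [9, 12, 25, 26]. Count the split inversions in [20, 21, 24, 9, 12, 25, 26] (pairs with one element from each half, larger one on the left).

6 split inversions

Take each right-half value and tally the left-half values above it:
r = 9: 20, 21, 24 → 3
r = 12: 20, 21, 24 → 3
r = 25: none → 0
r = 26: none → 0
Cross-inversions: 3 + 3 + 0 + 0 = 6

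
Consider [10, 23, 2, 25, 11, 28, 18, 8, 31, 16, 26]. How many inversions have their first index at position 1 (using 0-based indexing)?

5

The element at index 1 is 23.
Elements after it: 2, 25, 11, 28, 18, 8, 31, 16, 26
Those smaller than 23: 2, 11, 18, 8, 16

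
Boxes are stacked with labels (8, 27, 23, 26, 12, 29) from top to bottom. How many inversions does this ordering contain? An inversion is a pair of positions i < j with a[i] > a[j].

There are 5 inversions.

Listing every pair i<j with a[i]>a[j] (using 1-based positions):
(2,3): 27 > 23
(2,4): 27 > 26
(2,5): 27 > 12
(3,5): 23 > 12
(4,5): 26 > 12
That's 5 pairs.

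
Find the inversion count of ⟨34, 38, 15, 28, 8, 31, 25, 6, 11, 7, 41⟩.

Count, for each position, how many later elements it exceeds:
34 → 15, 28, 8, 31, 25, 6, 11, 7 → 8
38 → 15, 28, 8, 31, 25, 6, 11, 7 → 8
15 → 8, 6, 11, 7 → 4
28 → 8, 25, 6, 11, 7 → 5
8 → 6, 7 → 2
31 → 25, 6, 11, 7 → 4
25 → 6, 11, 7 → 3
6 → none → 0
11 → 7 → 1
7 → none → 0
41 → none → 0
Sum: 8 + 8 + 4 + 5 + 2 + 4 + 3 + 0 + 1 + 0 + 0 = 35

35 inversions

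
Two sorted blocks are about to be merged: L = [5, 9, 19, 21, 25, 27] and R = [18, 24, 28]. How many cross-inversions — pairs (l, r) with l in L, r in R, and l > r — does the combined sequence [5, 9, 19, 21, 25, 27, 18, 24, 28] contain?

6 split inversions

For each element r of the right run, count left-run elements greater than r:
r = 18: 19, 21, 25, 27 → 4
r = 24: 25, 27 → 2
r = 28: none → 0
Cross-inversions: 4 + 2 + 0 = 6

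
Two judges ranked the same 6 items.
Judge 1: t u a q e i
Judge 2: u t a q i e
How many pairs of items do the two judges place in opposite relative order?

Assign each item its position (1..6) in the first ordering, then rewrite the second ordering as that position sequence:
positions: t→1, u→2, a→3, q→4, e→5, i→6
second ordering as positions: [2, 1, 3, 4, 6, 5]
Discordant pairs = inversions in this position sequence.
2: 1 → 1
1: 0
3: 0
4: 0
6: 5 → 1
5: 0
Total: 1 + 0 + 0 + 0 + 1 + 0 = 2

2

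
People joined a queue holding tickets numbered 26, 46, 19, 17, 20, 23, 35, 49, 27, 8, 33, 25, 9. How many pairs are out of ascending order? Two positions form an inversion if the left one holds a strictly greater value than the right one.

Count, for each position, how many later elements it exceeds:
26: 7
46: 10
19: 3
17: 2
20: 2
23: 2
35: 5
49: 5
27: 3
8: 0
33: 2
25: 1
9: 0
Sum: 7 + 10 + 3 + 2 + 2 + 2 + 5 + 5 + 3 + 0 + 2 + 1 + 0 = 42

42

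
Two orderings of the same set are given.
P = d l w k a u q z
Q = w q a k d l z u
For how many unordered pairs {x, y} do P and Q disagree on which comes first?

13 disagreeing pairs

Assign each item its position (1..8) in the first ordering, then rewrite the second ordering as that position sequence:
positions: d→1, l→2, w→3, k→4, a→5, u→6, q→7, z→8
second ordering as positions: [3, 7, 5, 4, 1, 2, 8, 6]
Discordant pairs = inversions in this position sequence.
3: 1, 2 → 2
7: 5, 4, 1, 2, 6 → 5
5: 4, 1, 2 → 3
4: 1, 2 → 2
1: 0
2: 0
8: 6 → 1
6: 0
Total: 2 + 5 + 3 + 2 + 0 + 0 + 1 + 0 = 13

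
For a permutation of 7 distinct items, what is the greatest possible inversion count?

A reversed (strictly descending) arrangement makes every pair an inversion, giving C(7, 2) inversions.
C(7, 2) = 7·6/2 = 21

Inversions: 21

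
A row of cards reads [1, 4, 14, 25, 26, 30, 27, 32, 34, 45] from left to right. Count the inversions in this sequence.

1 inversion

For each element, count later entries that are smaller:
1 → none → 0
4 → none → 0
14 → none → 0
25 → none → 0
26 → none → 0
30 → 27 → 1
27 → none → 0
32 → none → 0
34 → none → 0
45 → none → 0
Sum: 0 + 0 + 0 + 0 + 0 + 1 + 0 + 0 + 0 + 0 = 1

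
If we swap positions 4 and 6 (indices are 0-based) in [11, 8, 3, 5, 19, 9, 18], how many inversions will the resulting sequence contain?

7 inversions

Positions 4 and 6 hold 19 and 18; after swapping, the array is [11, 8, 3, 5, 18, 9, 19].
Sweep left to right; for each value list the smaller values that follow it:
11: 4
8: 2
3: 0
5: 0
18: 1
9: 0
19: 0
Sum: 4 + 2 + 0 + 0 + 1 + 0 + 0 = 7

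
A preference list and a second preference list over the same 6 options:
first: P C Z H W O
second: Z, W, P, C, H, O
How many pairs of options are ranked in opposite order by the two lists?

5 pairs

Assign each item its position (1..6) in the first ordering, then rewrite the second ordering as that position sequence:
positions: P→1, C→2, Z→3, H→4, W→5, O→6
second ordering as positions: [3, 5, 1, 2, 4, 6]
Discordant pairs = inversions in this position sequence.
3: 1, 2 → 2
5: 1, 2, 4 → 3
1: 0
2: 0
4: 0
6: 0
Total: 2 + 3 + 0 + 0 + 0 + 0 = 5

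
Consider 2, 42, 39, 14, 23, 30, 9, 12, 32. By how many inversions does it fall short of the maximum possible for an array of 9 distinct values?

17

Maximum inversions for 9 distinct elements is C(9, 2) = 9·8/2 = 36.
Current inversions — for each element, count later smaller elements:
2: 0
42: 7
39: 6
14: 2
23: 2
30: 2
9: 0
12: 0
32: 0
Current total: 0 + 7 + 6 + 2 + 2 + 2 + 0 + 0 + 0 = 19
Shortfall: 36 − 19 = 17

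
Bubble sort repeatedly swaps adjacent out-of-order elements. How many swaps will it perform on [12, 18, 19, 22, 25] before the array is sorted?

Adjacent swaps: 0

The minimum number of adjacent swaps to sort an array equals its inversion count, since every such swap removes exactly one inversion.
Count inversions — for each element, later elements that are smaller:
12: none → 0
18: none → 0
19: none → 0
22: none → 0
25: none → 0
Total inversions: 0 + 0 + 0 + 0 + 0 = 0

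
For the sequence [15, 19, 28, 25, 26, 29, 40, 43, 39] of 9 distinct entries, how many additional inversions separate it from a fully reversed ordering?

32 inversions short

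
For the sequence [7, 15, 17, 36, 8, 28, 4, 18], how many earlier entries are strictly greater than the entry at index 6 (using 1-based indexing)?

1 such element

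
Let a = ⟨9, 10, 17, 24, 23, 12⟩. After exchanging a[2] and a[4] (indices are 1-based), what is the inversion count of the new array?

Inversions: 7

Positions 2 and 4 hold 10 and 24; after swapping, the array is [9, 24, 17, 10, 23, 12].
Element-by-element contributions:
9 → none → 0
24 → 17, 10, 23, 12 → 4
17 → 10, 12 → 2
10 → none → 0
23 → 12 → 1
12 → none → 0
Sum: 0 + 4 + 2 + 0 + 1 + 0 = 7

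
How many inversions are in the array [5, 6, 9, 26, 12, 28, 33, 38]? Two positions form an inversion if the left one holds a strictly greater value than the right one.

1

Element-by-element contributions:
5: 0
6: 0
9: 0
26: 1
12: 0
28: 0
33: 0
38: 0
Sum: 0 + 0 + 0 + 1 + 0 + 0 + 0 + 0 = 1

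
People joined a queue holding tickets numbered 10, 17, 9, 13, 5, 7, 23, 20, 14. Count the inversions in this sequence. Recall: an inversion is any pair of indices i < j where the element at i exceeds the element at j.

Inversions: 15

Sweep left to right; for each value list the smaller values that follow it:
10: 3
17: 5
9: 2
13: 2
5: 0
7: 0
23: 2
20: 1
14: 0
Sum: 3 + 5 + 2 + 2 + 0 + 0 + 2 + 1 + 0 = 15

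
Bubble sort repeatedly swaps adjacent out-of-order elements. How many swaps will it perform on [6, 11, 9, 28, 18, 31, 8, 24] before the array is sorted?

The minimum number of adjacent swaps to sort an array equals its inversion count, since every such swap removes exactly one inversion.
Count inversions — for each element, later elements that are smaller:
6: none → 0
11: 9, 8 → 2
9: 8 → 1
28: 18, 8, 24 → 3
18: 8 → 1
31: 8, 24 → 2
8: none → 0
24: none → 0
Total inversions: 0 + 2 + 1 + 3 + 1 + 2 + 0 + 0 = 9

9 swaps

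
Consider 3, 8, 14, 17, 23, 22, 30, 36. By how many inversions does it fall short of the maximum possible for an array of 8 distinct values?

27

Maximum inversions for 8 distinct elements is C(8, 2) = 8·7/2 = 28.
Current inversions — for each element, count later smaller elements:
3: 0
8: 0
14: 0
17: 0
23: 1
22: 0
30: 0
36: 0
Current total: 0 + 0 + 0 + 0 + 1 + 0 + 0 + 0 = 1
Shortfall: 28 − 1 = 27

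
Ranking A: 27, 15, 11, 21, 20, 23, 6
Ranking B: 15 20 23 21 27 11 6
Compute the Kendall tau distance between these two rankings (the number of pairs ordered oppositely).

Assign each item its position (1..7) in the first ordering, then rewrite the second ordering as that position sequence:
positions: 27→1, 15→2, 11→3, 21→4, 20→5, 23→6, 6→7
second ordering as positions: [2, 5, 6, 4, 1, 3, 7]
Discordant pairs = inversions in this position sequence.
2: 1 → 1
5: 4, 1, 3 → 3
6: 4, 1, 3 → 3
4: 1, 3 → 2
1: 0
3: 0
7: 0
Total: 1 + 3 + 3 + 2 + 0 + 0 + 0 = 9

9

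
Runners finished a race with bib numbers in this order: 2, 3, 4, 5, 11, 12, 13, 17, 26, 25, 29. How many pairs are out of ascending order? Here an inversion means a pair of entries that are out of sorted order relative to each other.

There is 1 out-of-order pair.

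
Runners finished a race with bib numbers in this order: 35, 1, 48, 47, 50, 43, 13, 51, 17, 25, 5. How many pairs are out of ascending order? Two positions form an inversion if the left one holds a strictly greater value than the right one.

31

Element-by-element contributions:
35 → 1, 13, 17, 25, 5 → 5
1 → none → 0
48 → 47, 43, 13, 17, 25, 5 → 6
47 → 43, 13, 17, 25, 5 → 5
50 → 43, 13, 17, 25, 5 → 5
43 → 13, 17, 25, 5 → 4
13 → 5 → 1
51 → 17, 25, 5 → 3
17 → 5 → 1
25 → 5 → 1
5 → none → 0
Sum: 5 + 0 + 6 + 5 + 5 + 4 + 1 + 3 + 1 + 1 + 0 = 31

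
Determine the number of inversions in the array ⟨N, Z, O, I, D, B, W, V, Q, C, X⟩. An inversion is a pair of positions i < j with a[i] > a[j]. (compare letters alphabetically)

28

Sweep left to right; for each value list the smaller values that follow it:
N: 4
Z: 9
O: 4
I: 3
D: 2
B: 0
W: 3
V: 2
Q: 1
C: 0
X: 0
Sum: 4 + 9 + 4 + 3 + 2 + 0 + 3 + 2 + 1 + 0 + 0 = 28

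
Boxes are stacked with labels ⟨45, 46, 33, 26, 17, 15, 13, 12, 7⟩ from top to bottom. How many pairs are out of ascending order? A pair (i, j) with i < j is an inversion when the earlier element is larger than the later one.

35

Count, for each position, how many later elements it exceeds:
45: 7
46: 7
33: 6
26: 5
17: 4
15: 3
13: 2
12: 1
7: 0
Sum: 7 + 7 + 6 + 5 + 4 + 3 + 2 + 1 + 0 = 35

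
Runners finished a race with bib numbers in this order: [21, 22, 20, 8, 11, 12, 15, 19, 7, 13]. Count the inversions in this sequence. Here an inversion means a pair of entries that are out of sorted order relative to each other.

For each element, count later entries that are smaller:
21: 8
22: 8
20: 7
8: 1
11: 1
12: 1
15: 2
19: 2
7: 0
13: 0
Sum: 8 + 8 + 7 + 1 + 1 + 1 + 2 + 2 + 0 + 0 = 30

30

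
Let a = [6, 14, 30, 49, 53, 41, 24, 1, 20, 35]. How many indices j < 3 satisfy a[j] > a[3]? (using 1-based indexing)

0

The element at index 3 is 30.
Elements before it: 6, 14
None of them are larger than 30.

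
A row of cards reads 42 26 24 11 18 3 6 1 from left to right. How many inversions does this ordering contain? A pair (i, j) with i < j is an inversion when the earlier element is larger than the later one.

26

Element-by-element contributions:
42 → 26, 24, 11, 18, 3, 6, 1 → 7
26 → 24, 11, 18, 3, 6, 1 → 6
24 → 11, 18, 3, 6, 1 → 5
11 → 3, 6, 1 → 3
18 → 3, 6, 1 → 3
3 → 1 → 1
6 → 1 → 1
1 → none → 0
Sum: 7 + 6 + 5 + 3 + 3 + 1 + 1 + 0 = 26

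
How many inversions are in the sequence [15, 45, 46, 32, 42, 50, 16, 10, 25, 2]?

30 inversions

Count, for each position, how many later elements it exceeds:
15 → 10, 2 → 2
45 → 32, 42, 16, 10, 25, 2 → 6
46 → 32, 42, 16, 10, 25, 2 → 6
32 → 16, 10, 25, 2 → 4
42 → 16, 10, 25, 2 → 4
50 → 16, 10, 25, 2 → 4
16 → 10, 2 → 2
10 → 2 → 1
25 → 2 → 1
2 → none → 0
Sum: 2 + 6 + 6 + 4 + 4 + 4 + 2 + 1 + 1 + 0 = 30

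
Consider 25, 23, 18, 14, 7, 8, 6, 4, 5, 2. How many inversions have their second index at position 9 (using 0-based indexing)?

9

The element at index 9 is 2.
Elements before it: 25, 23, 18, 14, 7, 8, 6, 4, 5
Those larger than 2: 25, 23, 18, 14, 7, 8, 6, 4, 5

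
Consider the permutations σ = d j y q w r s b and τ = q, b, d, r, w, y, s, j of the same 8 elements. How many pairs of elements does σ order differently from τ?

16 discordant pairs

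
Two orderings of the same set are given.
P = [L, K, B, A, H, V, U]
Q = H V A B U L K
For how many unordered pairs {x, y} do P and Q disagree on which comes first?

Assign each item its position (1..7) in the first ordering, then rewrite the second ordering as that position sequence:
positions: L→1, K→2, B→3, A→4, H→5, V→6, U→7
second ordering as positions: [5, 6, 4, 3, 7, 1, 2]
Discordant pairs = inversions in this position sequence.
5: 4, 3, 1, 2 → 4
6: 4, 3, 1, 2 → 4
4: 3, 1, 2 → 3
3: 1, 2 → 2
7: 1, 2 → 2
1: 0
2: 0
Total: 4 + 4 + 3 + 2 + 2 + 0 + 0 = 15

15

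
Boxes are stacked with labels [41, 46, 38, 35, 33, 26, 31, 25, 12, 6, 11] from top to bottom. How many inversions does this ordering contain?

For each element, count later entries that are smaller:
41: 9
46: 9
38: 8
35: 7
33: 6
26: 4
31: 4
25: 3
12: 2
6: 0
11: 0
Sum: 9 + 9 + 8 + 7 + 6 + 4 + 4 + 3 + 2 + 0 + 0 = 52

52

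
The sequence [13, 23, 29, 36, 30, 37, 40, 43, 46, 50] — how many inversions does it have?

1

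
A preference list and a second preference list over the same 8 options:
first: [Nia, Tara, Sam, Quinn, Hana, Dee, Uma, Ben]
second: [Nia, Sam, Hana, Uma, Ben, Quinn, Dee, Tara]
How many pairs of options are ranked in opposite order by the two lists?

11

Assign each item its position (1..8) in the first ordering, then rewrite the second ordering as that position sequence:
positions: Nia→1, Tara→2, Sam→3, Quinn→4, Hana→5, Dee→6, Uma→7, Ben→8
second ordering as positions: [1, 3, 5, 7, 8, 4, 6, 2]
Discordant pairs = inversions in this position sequence.
1: 0
3: 2 → 1
5: 4, 2 → 2
7: 4, 6, 2 → 3
8: 4, 6, 2 → 3
4: 2 → 1
6: 2 → 1
2: 0
Total: 0 + 1 + 2 + 3 + 3 + 1 + 1 + 0 = 11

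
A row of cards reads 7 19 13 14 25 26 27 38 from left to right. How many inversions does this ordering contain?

Count, for each position, how many later elements it exceeds:
7 → none → 0
19 → 13, 14 → 2
13 → none → 0
14 → none → 0
25 → none → 0
26 → none → 0
27 → none → 0
38 → none → 0
Sum: 0 + 2 + 0 + 0 + 0 + 0 + 0 + 0 = 2

2 out-of-order pairs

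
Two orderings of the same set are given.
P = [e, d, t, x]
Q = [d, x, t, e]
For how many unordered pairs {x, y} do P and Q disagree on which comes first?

Assign each item its position (1..4) in the first ordering, then rewrite the second ordering as that position sequence:
positions: e→1, d→2, t→3, x→4
second ordering as positions: [2, 4, 3, 1]
Discordant pairs = inversions in this position sequence.
2: 1 → 1
4: 3, 1 → 2
3: 1 → 1
1: 0
Total: 1 + 2 + 1 + 0 = 4

There are 4 disagreeing pairs.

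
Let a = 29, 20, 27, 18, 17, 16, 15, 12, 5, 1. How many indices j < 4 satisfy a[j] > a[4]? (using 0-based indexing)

The element at index 4 is 17.
Elements before it: 29, 20, 27, 18
Those larger than 17: 29, 20, 27, 18

4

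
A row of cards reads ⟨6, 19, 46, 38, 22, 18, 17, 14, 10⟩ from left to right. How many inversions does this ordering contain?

Sweep left to right; for each value list the smaller values that follow it:
6 → none → 0
19 → 18, 17, 14, 10 → 4
46 → 38, 22, 18, 17, 14, 10 → 6
38 → 22, 18, 17, 14, 10 → 5
22 → 18, 17, 14, 10 → 4
18 → 17, 14, 10 → 3
17 → 14, 10 → 2
14 → 10 → 1
10 → none → 0
Sum: 0 + 4 + 6 + 5 + 4 + 3 + 2 + 1 + 0 = 25

25 inversions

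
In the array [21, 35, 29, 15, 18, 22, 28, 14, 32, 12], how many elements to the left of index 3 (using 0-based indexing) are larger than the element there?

The element at index 3 is 15.
Elements before it: 21, 35, 29
Those larger than 15: 21, 35, 29

3 such elements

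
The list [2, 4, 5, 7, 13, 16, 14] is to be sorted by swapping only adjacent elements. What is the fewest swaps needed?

Each adjacent swap fixes exactly one inversion, so the minimum swap count equals the number of inversions.
Count inversions — for each element, later elements that are smaller:
2: none → 0
4: none → 0
5: none → 0
7: none → 0
13: none → 0
16: 14 → 1
14: none → 0
Total inversions: 0 + 0 + 0 + 0 + 0 + 1 + 0 = 1

1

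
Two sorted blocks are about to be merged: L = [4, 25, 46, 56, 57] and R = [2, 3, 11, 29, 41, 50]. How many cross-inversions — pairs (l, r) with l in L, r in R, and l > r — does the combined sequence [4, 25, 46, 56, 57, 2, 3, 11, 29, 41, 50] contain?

22 split inversions

Take each right-half value and tally the left-half values above it:
r = 2: 4, 25, 46, 56, 57 → 5
r = 3: 4, 25, 46, 56, 57 → 5
r = 11: 25, 46, 56, 57 → 4
r = 29: 46, 56, 57 → 3
r = 41: 46, 56, 57 → 3
r = 50: 56, 57 → 2
Cross-inversions: 5 + 5 + 4 + 3 + 3 + 2 = 22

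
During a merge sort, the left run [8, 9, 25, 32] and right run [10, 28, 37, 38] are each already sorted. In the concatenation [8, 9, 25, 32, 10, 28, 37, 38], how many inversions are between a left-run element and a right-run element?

Take each right-half value and tally the left-half values above it:
r = 10: 25, 32 → 2
r = 28: 32 → 1
r = 37: none → 0
r = 38: none → 0
Cross-inversions: 2 + 1 + 0 + 0 = 3

3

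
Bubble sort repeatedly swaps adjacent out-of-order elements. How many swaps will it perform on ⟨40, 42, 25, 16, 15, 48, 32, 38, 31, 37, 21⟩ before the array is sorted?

Each adjacent swap fixes exactly one inversion, so the minimum swap count equals the number of inversions.
Count inversions — for each element, later elements that are smaller:
40: 25, 16, 15, 32, 38, 31, 37, 21 → 8
42: 25, 16, 15, 32, 38, 31, 37, 21 → 8
25: 16, 15, 21 → 3
16: 15 → 1
15: none → 0
48: 32, 38, 31, 37, 21 → 5
32: 31, 21 → 2
38: 31, 37, 21 → 3
31: 21 → 1
37: 21 → 1
21: none → 0
Total inversions: 8 + 8 + 3 + 1 + 0 + 5 + 2 + 3 + 1 + 1 + 0 = 32

32 swaps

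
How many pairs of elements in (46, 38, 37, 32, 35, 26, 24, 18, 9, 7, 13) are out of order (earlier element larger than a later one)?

For each element, count later entries that are smaller:
46 → 38, 37, 32, 35, 26, 24, 18, 9, 7, 13 → 10
38 → 37, 32, 35, 26, 24, 18, 9, 7, 13 → 9
37 → 32, 35, 26, 24, 18, 9, 7, 13 → 8
32 → 26, 24, 18, 9, 7, 13 → 6
35 → 26, 24, 18, 9, 7, 13 → 6
26 → 24, 18, 9, 7, 13 → 5
24 → 18, 9, 7, 13 → 4
18 → 9, 7, 13 → 3
9 → 7 → 1
7 → none → 0
13 → none → 0
Sum: 10 + 9 + 8 + 6 + 6 + 5 + 4 + 3 + 1 + 0 + 0 = 52

52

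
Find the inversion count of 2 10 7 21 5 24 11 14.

8

For each element, count later entries that are smaller:
2 → none → 0
10 → 7, 5 → 2
7 → 5 → 1
21 → 5, 11, 14 → 3
5 → none → 0
24 → 11, 14 → 2
11 → none → 0
14 → none → 0
Sum: 0 + 2 + 1 + 3 + 0 + 2 + 0 + 0 = 8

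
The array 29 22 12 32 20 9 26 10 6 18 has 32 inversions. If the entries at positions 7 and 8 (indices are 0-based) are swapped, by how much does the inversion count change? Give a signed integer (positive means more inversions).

-1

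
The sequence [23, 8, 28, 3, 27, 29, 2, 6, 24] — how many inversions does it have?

Sweep left to right; for each value list the smaller values that follow it:
23 → 8, 3, 2, 6 → 4
8 → 3, 2, 6 → 3
28 → 3, 27, 2, 6, 24 → 5
3 → 2 → 1
27 → 2, 6, 24 → 3
29 → 2, 6, 24 → 3
2 → none → 0
6 → none → 0
24 → none → 0
Sum: 4 + 3 + 5 + 1 + 3 + 3 + 0 + 0 + 0 = 19

Inversions: 19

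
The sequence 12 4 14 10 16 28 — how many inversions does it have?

Count, for each position, how many later elements it exceeds:
12 → 4, 10 → 2
4 → none → 0
14 → 10 → 1
10 → none → 0
16 → none → 0
28 → none → 0
Sum: 2 + 0 + 1 + 0 + 0 + 0 = 3

3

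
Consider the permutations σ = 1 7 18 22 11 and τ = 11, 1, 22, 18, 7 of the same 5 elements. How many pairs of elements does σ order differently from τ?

Assign each item its position (1..5) in the first ordering, then rewrite the second ordering as that position sequence:
positions: 1→1, 7→2, 18→3, 22→4, 11→5
second ordering as positions: [5, 1, 4, 3, 2]
Discordant pairs = inversions in this position sequence.
5: 1, 4, 3, 2 → 4
1: 0
4: 3, 2 → 2
3: 2 → 1
2: 0
Total: 4 + 0 + 2 + 1 + 0 = 7

7 discordant pairs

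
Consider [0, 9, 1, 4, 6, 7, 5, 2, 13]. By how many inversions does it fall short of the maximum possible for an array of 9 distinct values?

24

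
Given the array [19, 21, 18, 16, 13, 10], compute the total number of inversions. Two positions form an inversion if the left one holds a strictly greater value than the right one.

14

For each element, count later entries that are smaller:
19: 4
21: 4
18: 3
16: 2
13: 1
10: 0
Sum: 4 + 4 + 3 + 2 + 1 + 0 = 14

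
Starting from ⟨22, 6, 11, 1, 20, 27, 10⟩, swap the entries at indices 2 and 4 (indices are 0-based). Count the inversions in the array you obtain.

Positions 2 and 4 hold 11 and 20; after swapping, the array is [22, 6, 20, 1, 11, 27, 10].
Count, for each position, how many later elements it exceeds:
22: 5
6: 1
20: 3
1: 0
11: 1
27: 1
10: 0
Sum: 5 + 1 + 3 + 0 + 1 + 1 + 0 = 11

11 inversions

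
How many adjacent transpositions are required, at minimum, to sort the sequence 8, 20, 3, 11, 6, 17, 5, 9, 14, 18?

The minimum number of adjacent swaps to sort an array equals its inversion count, since every such swap removes exactly one inversion.
Count inversions — for each element, later elements that are smaller:
8: 3, 6, 5 → 3
20: 3, 11, 6, 17, 5, 9, 14, 18 → 8
3: none → 0
11: 6, 5, 9 → 3
6: 5 → 1
17: 5, 9, 14 → 3
5: none → 0
9: none → 0
14: none → 0
18: none → 0
Total inversions: 3 + 8 + 0 + 3 + 1 + 3 + 0 + 0 + 0 + 0 = 18

18 adjacent swaps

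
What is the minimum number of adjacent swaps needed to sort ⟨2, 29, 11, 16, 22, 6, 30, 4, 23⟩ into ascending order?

15 adjacent swaps

Each adjacent swap fixes exactly one inversion, so the minimum swap count equals the number of inversions.
Count inversions — for each element, later elements that are smaller:
2: none → 0
29: 11, 16, 22, 6, 4, 23 → 6
11: 6, 4 → 2
16: 6, 4 → 2
22: 6, 4 → 2
6: 4 → 1
30: 4, 23 → 2
4: none → 0
23: none → 0
Total inversions: 0 + 6 + 2 + 2 + 2 + 1 + 2 + 0 + 0 = 15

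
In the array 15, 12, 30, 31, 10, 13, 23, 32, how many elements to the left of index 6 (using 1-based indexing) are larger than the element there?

The element at index 6 is 13.
Elements before it: 15, 12, 30, 31, 10
Those larger than 13: 15, 30, 31

3 such elements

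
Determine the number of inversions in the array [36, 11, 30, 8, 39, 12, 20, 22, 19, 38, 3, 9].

Sweep left to right; for each value list the smaller values that follow it:
36: 9
11: 3
30: 7
8: 1
39: 7
12: 2
20: 3
22: 3
19: 2
38: 2
3: 0
9: 0
Sum: 9 + 3 + 7 + 1 + 7 + 2 + 3 + 3 + 2 + 2 + 0 + 0 = 39

39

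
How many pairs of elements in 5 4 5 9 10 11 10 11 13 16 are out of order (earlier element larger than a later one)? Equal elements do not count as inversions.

Inversions: 2

Sweep left to right; for each value list the smaller values that follow it:
5: 1
4: 0
5: 0
9: 0
10: 0
11: 1
10: 0
11: 0
13: 0
16: 0
Sum: 1 + 0 + 0 + 0 + 0 + 1 + 0 + 0 + 0 + 0 = 2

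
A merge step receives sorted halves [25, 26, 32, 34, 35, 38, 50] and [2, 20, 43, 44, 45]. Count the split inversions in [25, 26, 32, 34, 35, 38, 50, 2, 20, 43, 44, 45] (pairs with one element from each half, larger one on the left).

Split inversions: 17

For each element r of the right run, count left-run elements greater than r:
r = 2: 25, 26, 32, 34, 35, 38, 50 → 7
r = 20: 25, 26, 32, 34, 35, 38, 50 → 7
r = 43: 50 → 1
r = 44: 50 → 1
r = 45: 50 → 1
Cross-inversions: 7 + 7 + 1 + 1 + 1 = 17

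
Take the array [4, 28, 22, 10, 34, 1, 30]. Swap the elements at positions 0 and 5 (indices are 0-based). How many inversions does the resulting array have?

8

Positions 0 and 5 hold 4 and 1; after swapping, the array is [1, 28, 22, 10, 34, 4, 30].
Sweep left to right; for each value list the smaller values that follow it:
1: 0
28: 3
22: 2
10: 1
34: 2
4: 0
30: 0
Sum: 0 + 3 + 2 + 1 + 2 + 0 + 0 = 8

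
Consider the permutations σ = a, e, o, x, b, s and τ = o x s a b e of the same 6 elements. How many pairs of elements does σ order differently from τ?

Discordant pairs: 8

Assign each item its position (1..6) in the first ordering, then rewrite the second ordering as that position sequence:
positions: a→1, e→2, o→3, x→4, b→5, s→6
second ordering as positions: [3, 4, 6, 1, 5, 2]
Discordant pairs = inversions in this position sequence.
3: 1, 2 → 2
4: 1, 2 → 2
6: 1, 5, 2 → 3
1: 0
5: 2 → 1
2: 0
Total: 2 + 2 + 3 + 0 + 1 + 0 = 8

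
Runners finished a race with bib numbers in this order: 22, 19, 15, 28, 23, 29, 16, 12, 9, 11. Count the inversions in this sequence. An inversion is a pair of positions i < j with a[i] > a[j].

Count, for each position, how many later elements it exceeds:
22: 6
19: 5
15: 3
28: 5
23: 4
29: 4
16: 3
12: 2
9: 0
11: 0
Sum: 6 + 5 + 3 + 5 + 4 + 4 + 3 + 2 + 0 + 0 = 32

Inversions: 32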